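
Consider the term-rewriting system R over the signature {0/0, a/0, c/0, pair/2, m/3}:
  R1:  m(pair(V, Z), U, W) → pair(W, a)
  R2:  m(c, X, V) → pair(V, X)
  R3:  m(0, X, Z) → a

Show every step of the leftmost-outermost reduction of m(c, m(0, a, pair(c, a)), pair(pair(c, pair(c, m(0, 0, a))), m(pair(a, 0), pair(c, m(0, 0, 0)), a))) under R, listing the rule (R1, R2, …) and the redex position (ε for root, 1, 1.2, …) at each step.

1. m(c, m(0, a, pair(c, a)), pair(pair(c, pair(c, m(0, 0, a))), m(pair(a, 0), pair(c, m(0, 0, 0)), a)))  →  pair(pair(pair(c, pair(c, m(0, 0, a))), m(pair(a, 0), pair(c, m(0, 0, 0)), a)), m(0, a, pair(c, a)))   [R2 at ε]
2. pair(pair(pair(c, pair(c, m(0, 0, a))), m(pair(a, 0), pair(c, m(0, 0, 0)), a)), m(0, a, pair(c, a)))  →  pair(pair(pair(c, pair(c, a)), m(pair(a, 0), pair(c, m(0, 0, 0)), a)), m(0, a, pair(c, a)))   [R3 at 1.1.2.2]
3. pair(pair(pair(c, pair(c, a)), m(pair(a, 0), pair(c, m(0, 0, 0)), a)), m(0, a, pair(c, a)))  →  pair(pair(pair(c, pair(c, a)), pair(a, a)), m(0, a, pair(c, a)))   [R1 at 1.2]
4. pair(pair(pair(c, pair(c, a)), pair(a, a)), m(0, a, pair(c, a)))  →  pair(pair(pair(c, pair(c, a)), pair(a, a)), a)   [R3 at 2]

pair(pair(pair(c, pair(c, a)), pair(a, a)), a)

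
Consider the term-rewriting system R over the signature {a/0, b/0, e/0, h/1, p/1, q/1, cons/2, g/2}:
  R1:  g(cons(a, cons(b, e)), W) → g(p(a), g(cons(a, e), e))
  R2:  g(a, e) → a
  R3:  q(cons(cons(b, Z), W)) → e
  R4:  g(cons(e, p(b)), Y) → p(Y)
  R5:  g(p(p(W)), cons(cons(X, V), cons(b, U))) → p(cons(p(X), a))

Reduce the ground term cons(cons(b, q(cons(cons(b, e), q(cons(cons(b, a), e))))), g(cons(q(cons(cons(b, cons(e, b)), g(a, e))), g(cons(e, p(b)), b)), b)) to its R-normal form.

cons(cons(b, e), p(b))

1. cons(cons(b, q(cons(cons(b, e), q(cons(cons(b, a), e))))), g(cons(q(cons(cons(b, cons(e, b)), g(a, e))), g(cons(e, p(b)), b)), b))  →  cons(cons(b, e), g(cons(q(cons(cons(b, cons(e, b)), g(a, e))), g(cons(e, p(b)), b)), b))   [R3 at 1.2]
2. cons(cons(b, e), g(cons(q(cons(cons(b, cons(e, b)), g(a, e))), g(cons(e, p(b)), b)), b))  →  cons(cons(b, e), g(cons(e, g(cons(e, p(b)), b)), b))   [R3 at 2.1.1]
3. cons(cons(b, e), g(cons(e, g(cons(e, p(b)), b)), b))  →  cons(cons(b, e), g(cons(e, p(b)), b))   [R4 at 2.1.2]
4. cons(cons(b, e), g(cons(e, p(b)), b))  →  cons(cons(b, e), p(b))   [R4 at 2]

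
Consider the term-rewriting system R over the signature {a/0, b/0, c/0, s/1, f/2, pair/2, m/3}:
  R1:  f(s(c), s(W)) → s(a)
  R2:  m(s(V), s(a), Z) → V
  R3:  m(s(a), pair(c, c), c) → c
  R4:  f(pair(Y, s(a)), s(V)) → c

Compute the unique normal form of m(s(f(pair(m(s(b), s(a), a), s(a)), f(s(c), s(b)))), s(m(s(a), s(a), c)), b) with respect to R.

c

1. m(s(f(pair(m(s(b), s(a), a), s(a)), f(s(c), s(b)))), s(m(s(a), s(a), c)), b)  →  m(s(f(pair(b, s(a)), f(s(c), s(b)))), s(m(s(a), s(a), c)), b)   [R2 at 1.1.1.1]
2. m(s(f(pair(b, s(a)), f(s(c), s(b)))), s(m(s(a), s(a), c)), b)  →  m(s(f(pair(b, s(a)), s(a))), s(m(s(a), s(a), c)), b)   [R1 at 1.1.2]
3. m(s(f(pair(b, s(a)), s(a))), s(m(s(a), s(a), c)), b)  →  m(s(c), s(m(s(a), s(a), c)), b)   [R4 at 1.1]
4. m(s(c), s(m(s(a), s(a), c)), b)  →  m(s(c), s(a), b)   [R2 at 2.1]
5. m(s(c), s(a), b)  →  c   [R2 at ε]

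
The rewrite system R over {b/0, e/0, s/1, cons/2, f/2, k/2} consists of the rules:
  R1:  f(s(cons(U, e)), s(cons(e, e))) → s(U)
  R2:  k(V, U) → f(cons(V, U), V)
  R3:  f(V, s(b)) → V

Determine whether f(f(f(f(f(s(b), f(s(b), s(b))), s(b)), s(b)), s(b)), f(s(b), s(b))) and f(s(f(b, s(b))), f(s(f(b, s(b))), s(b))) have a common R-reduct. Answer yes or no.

Reduce t₁ = f(f(f(f(f(s(b), f(s(b), s(b))), s(b)), s(b)), s(b)), f(s(b), s(b))):
1. f(f(f(f(f(s(b), f(s(b), s(b))), s(b)), s(b)), s(b)), f(s(b), s(b)))  →  f(f(f(f(s(b), f(s(b), s(b))), s(b)), s(b)), f(s(b), s(b)))   [R3 at 1]
2. f(f(f(f(s(b), f(s(b), s(b))), s(b)), s(b)), f(s(b), s(b)))  →  f(f(f(s(b), f(s(b), s(b))), s(b)), f(s(b), s(b)))   [R3 at 1]
3. f(f(f(s(b), f(s(b), s(b))), s(b)), f(s(b), s(b)))  →  f(f(s(b), f(s(b), s(b))), f(s(b), s(b)))   [R3 at 1]
4. f(f(s(b), f(s(b), s(b))), f(s(b), s(b)))  →  f(f(s(b), s(b)), f(s(b), s(b)))   [R3 at 1.2]
5. f(f(s(b), s(b)), f(s(b), s(b)))  →  f(s(b), f(s(b), s(b)))   [R3 at 1]
6. f(s(b), f(s(b), s(b)))  →  f(s(b), s(b))   [R3 at 2]
7. f(s(b), s(b))  →  s(b)   [R3 at ε]

Reduce t₂ = f(s(f(b, s(b))), f(s(f(b, s(b))), s(b))):
1. f(s(f(b, s(b))), f(s(f(b, s(b))), s(b)))  →  f(s(b), f(s(f(b, s(b))), s(b)))   [R3 at 1.1]
2. f(s(b), f(s(f(b, s(b))), s(b)))  →  f(s(b), s(f(b, s(b))))   [R3 at 2]
3. f(s(b), s(f(b, s(b))))  →  f(s(b), s(b))   [R3 at 2.1]
4. f(s(b), s(b))  →  s(b)   [R3 at ε]

yes — NF(t₁) = s(b), NF(t₂) = s(b)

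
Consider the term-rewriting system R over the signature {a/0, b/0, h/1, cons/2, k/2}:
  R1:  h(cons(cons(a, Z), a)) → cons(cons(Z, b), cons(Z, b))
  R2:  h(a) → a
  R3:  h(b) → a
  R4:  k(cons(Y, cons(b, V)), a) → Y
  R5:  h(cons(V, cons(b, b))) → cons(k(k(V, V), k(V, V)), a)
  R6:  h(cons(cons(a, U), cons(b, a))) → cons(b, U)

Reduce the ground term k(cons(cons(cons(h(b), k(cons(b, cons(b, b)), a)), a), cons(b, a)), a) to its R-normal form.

1. k(cons(cons(cons(h(b), k(cons(b, cons(b, b)), a)), a), cons(b, a)), a)  →  cons(cons(h(b), k(cons(b, cons(b, b)), a)), a)   [R4 at ε]
2. cons(cons(h(b), k(cons(b, cons(b, b)), a)), a)  →  cons(cons(a, k(cons(b, cons(b, b)), a)), a)   [R3 at 1.1]
3. cons(cons(a, k(cons(b, cons(b, b)), a)), a)  →  cons(cons(a, b), a)   [R4 at 1.2]

cons(cons(a, b), a)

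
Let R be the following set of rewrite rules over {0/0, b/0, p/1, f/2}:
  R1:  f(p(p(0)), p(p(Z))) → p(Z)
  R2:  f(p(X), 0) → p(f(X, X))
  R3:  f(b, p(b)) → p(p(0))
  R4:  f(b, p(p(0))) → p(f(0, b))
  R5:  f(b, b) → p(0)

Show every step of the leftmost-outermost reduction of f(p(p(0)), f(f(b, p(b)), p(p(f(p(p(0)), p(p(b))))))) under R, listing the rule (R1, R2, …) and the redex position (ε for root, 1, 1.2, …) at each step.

1. f(p(p(0)), f(f(b, p(b)), p(p(f(p(p(0)), p(p(b)))))))  →  f(p(p(0)), f(p(p(0)), p(p(f(p(p(0)), p(p(b)))))))   [R3 at 2.1]
2. f(p(p(0)), f(p(p(0)), p(p(f(p(p(0)), p(p(b)))))))  →  f(p(p(0)), p(f(p(p(0)), p(p(b)))))   [R1 at 2]
3. f(p(p(0)), p(f(p(p(0)), p(p(b)))))  →  f(p(p(0)), p(p(b)))   [R1 at 2.1]
4. f(p(p(0)), p(p(b)))  →  p(b)   [R1 at ε]

p(b)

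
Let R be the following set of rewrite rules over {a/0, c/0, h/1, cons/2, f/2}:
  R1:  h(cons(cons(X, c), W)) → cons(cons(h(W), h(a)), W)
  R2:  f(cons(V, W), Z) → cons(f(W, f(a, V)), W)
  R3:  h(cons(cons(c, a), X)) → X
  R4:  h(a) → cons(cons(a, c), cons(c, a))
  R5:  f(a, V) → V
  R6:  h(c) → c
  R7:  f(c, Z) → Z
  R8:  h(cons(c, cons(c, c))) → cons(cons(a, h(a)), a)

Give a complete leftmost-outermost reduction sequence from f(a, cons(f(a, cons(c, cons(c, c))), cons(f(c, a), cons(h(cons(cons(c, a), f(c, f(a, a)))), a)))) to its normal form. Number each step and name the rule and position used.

1. f(a, cons(f(a, cons(c, cons(c, c))), cons(f(c, a), cons(h(cons(cons(c, a), f(c, f(a, a)))), a))))  →  cons(f(a, cons(c, cons(c, c))), cons(f(c, a), cons(h(cons(cons(c, a), f(c, f(a, a)))), a)))   [R5 at ε]
2. cons(f(a, cons(c, cons(c, c))), cons(f(c, a), cons(h(cons(cons(c, a), f(c, f(a, a)))), a)))  →  cons(cons(c, cons(c, c)), cons(f(c, a), cons(h(cons(cons(c, a), f(c, f(a, a)))), a)))   [R5 at 1]
3. cons(cons(c, cons(c, c)), cons(f(c, a), cons(h(cons(cons(c, a), f(c, f(a, a)))), a)))  →  cons(cons(c, cons(c, c)), cons(a, cons(h(cons(cons(c, a), f(c, f(a, a)))), a)))   [R7 at 2.1]
4. cons(cons(c, cons(c, c)), cons(a, cons(h(cons(cons(c, a), f(c, f(a, a)))), a)))  →  cons(cons(c, cons(c, c)), cons(a, cons(f(c, f(a, a)), a)))   [R3 at 2.2.1]
5. cons(cons(c, cons(c, c)), cons(a, cons(f(c, f(a, a)), a)))  →  cons(cons(c, cons(c, c)), cons(a, cons(f(a, a), a)))   [R7 at 2.2.1]
6. cons(cons(c, cons(c, c)), cons(a, cons(f(a, a), a)))  →  cons(cons(c, cons(c, c)), cons(a, cons(a, a)))   [R5 at 2.2.1]

cons(cons(c, cons(c, c)), cons(a, cons(a, a)))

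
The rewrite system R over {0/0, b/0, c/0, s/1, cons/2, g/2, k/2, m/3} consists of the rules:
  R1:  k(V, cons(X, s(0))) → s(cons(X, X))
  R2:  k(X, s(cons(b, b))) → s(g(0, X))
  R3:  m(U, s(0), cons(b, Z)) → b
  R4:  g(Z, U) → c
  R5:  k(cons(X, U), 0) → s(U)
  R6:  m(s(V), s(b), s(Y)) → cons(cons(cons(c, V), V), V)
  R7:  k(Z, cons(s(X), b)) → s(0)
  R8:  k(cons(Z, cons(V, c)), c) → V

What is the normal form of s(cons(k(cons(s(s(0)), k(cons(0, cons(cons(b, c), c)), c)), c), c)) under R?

1. s(cons(k(cons(s(s(0)), k(cons(0, cons(cons(b, c), c)), c)), c), c))  →  s(cons(k(cons(s(s(0)), cons(b, c)), c), c))   [R8 at 1.1.1.2]
2. s(cons(k(cons(s(s(0)), cons(b, c)), c), c))  →  s(cons(b, c))   [R8 at 1.1]

s(cons(b, c))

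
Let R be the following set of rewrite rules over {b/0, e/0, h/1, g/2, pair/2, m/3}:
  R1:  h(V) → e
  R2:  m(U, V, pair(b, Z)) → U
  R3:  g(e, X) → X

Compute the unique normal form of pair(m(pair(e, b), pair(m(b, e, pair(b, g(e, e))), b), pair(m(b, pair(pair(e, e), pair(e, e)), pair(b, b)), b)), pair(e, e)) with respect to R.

1. pair(m(pair(e, b), pair(m(b, e, pair(b, g(e, e))), b), pair(m(b, pair(pair(e, e), pair(e, e)), pair(b, b)), b)), pair(e, e))  →  pair(m(pair(e, b), pair(b, b), pair(m(b, pair(pair(e, e), pair(e, e)), pair(b, b)), b)), pair(e, e))   [R2 at 1.2.1]
2. pair(m(pair(e, b), pair(b, b), pair(m(b, pair(pair(e, e), pair(e, e)), pair(b, b)), b)), pair(e, e))  →  pair(m(pair(e, b), pair(b, b), pair(b, b)), pair(e, e))   [R2 at 1.3.1]
3. pair(m(pair(e, b), pair(b, b), pair(b, b)), pair(e, e))  →  pair(pair(e, b), pair(e, e))   [R2 at 1]

pair(pair(e, b), pair(e, e))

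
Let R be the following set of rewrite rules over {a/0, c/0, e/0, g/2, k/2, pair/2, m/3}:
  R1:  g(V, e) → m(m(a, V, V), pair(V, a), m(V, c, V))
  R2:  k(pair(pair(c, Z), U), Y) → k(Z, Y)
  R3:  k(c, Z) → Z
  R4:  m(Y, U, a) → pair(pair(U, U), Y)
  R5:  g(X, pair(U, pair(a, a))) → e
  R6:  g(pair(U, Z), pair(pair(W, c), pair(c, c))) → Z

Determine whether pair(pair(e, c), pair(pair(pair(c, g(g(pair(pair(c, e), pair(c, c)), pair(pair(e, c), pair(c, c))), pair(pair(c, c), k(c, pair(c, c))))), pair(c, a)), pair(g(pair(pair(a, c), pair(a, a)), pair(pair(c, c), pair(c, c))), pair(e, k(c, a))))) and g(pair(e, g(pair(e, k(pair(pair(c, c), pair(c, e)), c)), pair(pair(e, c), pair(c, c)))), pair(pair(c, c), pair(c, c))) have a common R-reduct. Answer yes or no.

Reduce t₁ = pair(pair(e, c), pair(pair(pair(c, g(g(pair(pair(c, e), pair(c, c)), pair(pair(e, c), pair(c, c))), pair(pair(c, c), k(c, pair(c, c))))), pair(c, a)), pair(g(pair(pair(a, c), pair(a, a)), pair(pair(c, c), pair(c, c))), pair(e, k(c, a))))):
1. pair(pair(e, c), pair(pair(pair(c, g(g(pair(pair(c, e), pair(c, c)), pair(pair(e, c), pair(c, c))), pair(pair(c, c), k(c, pair(c, c))))), pair(c, a)), pair(g(pair(pair(a, c), pair(a, a)), pair(pair(c, c), pair(c, c))), pair(e, k(c, a)))))  →  pair(pair(e, c), pair(pair(pair(c, g(pair(c, c), pair(pair(c, c), k(c, pair(c, c))))), pair(c, a)), pair(g(pair(pair(a, c), pair(a, a)), pair(pair(c, c), pair(c, c))), pair(e, k(c, a)))))   [R6 at 2.1.1.2.1]
2. pair(pair(e, c), pair(pair(pair(c, g(pair(c, c), pair(pair(c, c), k(c, pair(c, c))))), pair(c, a)), pair(g(pair(pair(a, c), pair(a, a)), pair(pair(c, c), pair(c, c))), pair(e, k(c, a)))))  →  pair(pair(e, c), pair(pair(pair(c, g(pair(c, c), pair(pair(c, c), pair(c, c)))), pair(c, a)), pair(g(pair(pair(a, c), pair(a, a)), pair(pair(c, c), pair(c, c))), pair(e, k(c, a)))))   [R3 at 2.1.1.2.2.2]
3. pair(pair(e, c), pair(pair(pair(c, g(pair(c, c), pair(pair(c, c), pair(c, c)))), pair(c, a)), pair(g(pair(pair(a, c), pair(a, a)), pair(pair(c, c), pair(c, c))), pair(e, k(c, a)))))  →  pair(pair(e, c), pair(pair(pair(c, c), pair(c, a)), pair(g(pair(pair(a, c), pair(a, a)), pair(pair(c, c), pair(c, c))), pair(e, k(c, a)))))   [R6 at 2.1.1.2]
4. pair(pair(e, c), pair(pair(pair(c, c), pair(c, a)), pair(g(pair(pair(a, c), pair(a, a)), pair(pair(c, c), pair(c, c))), pair(e, k(c, a)))))  →  pair(pair(e, c), pair(pair(pair(c, c), pair(c, a)), pair(pair(a, a), pair(e, k(c, a)))))   [R6 at 2.2.1]
5. pair(pair(e, c), pair(pair(pair(c, c), pair(c, a)), pair(pair(a, a), pair(e, k(c, a)))))  →  pair(pair(e, c), pair(pair(pair(c, c), pair(c, a)), pair(pair(a, a), pair(e, a))))   [R3 at 2.2.2.2]

Reduce t₂ = g(pair(e, g(pair(e, k(pair(pair(c, c), pair(c, e)), c)), pair(pair(e, c), pair(c, c)))), pair(pair(c, c), pair(c, c))):
1. g(pair(e, g(pair(e, k(pair(pair(c, c), pair(c, e)), c)), pair(pair(e, c), pair(c, c)))), pair(pair(c, c), pair(c, c)))  →  g(pair(e, k(pair(pair(c, c), pair(c, e)), c)), pair(pair(e, c), pair(c, c)))   [R6 at ε]
2. g(pair(e, k(pair(pair(c, c), pair(c, e)), c)), pair(pair(e, c), pair(c, c)))  →  k(pair(pair(c, c), pair(c, e)), c)   [R6 at ε]
3. k(pair(pair(c, c), pair(c, e)), c)  →  k(c, c)   [R2 at ε]
4. k(c, c)  →  c   [R3 at ε]

no — NF(t₁) = pair(pair(e, c), pair(pair(pair(c, c), pair(c, a)), pair(pair(a, a), pair(e, a)))), NF(t₂) = c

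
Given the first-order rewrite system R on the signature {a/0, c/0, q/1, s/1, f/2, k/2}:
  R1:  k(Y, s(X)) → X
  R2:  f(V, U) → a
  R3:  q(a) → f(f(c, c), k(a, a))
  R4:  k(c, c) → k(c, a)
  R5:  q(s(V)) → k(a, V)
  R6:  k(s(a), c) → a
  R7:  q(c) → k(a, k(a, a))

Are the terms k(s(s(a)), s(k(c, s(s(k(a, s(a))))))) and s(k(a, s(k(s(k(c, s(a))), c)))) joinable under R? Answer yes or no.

Reduce t₁ = k(s(s(a)), s(k(c, s(s(k(a, s(a))))))):
1. k(s(s(a)), s(k(c, s(s(k(a, s(a)))))))  →  k(c, s(s(k(a, s(a)))))   [R1 at ε]
2. k(c, s(s(k(a, s(a)))))  →  s(k(a, s(a)))   [R1 at ε]
3. s(k(a, s(a)))  →  s(a)   [R1 at 1]

Reduce t₂ = s(k(a, s(k(s(k(c, s(a))), c)))):
1. s(k(a, s(k(s(k(c, s(a))), c))))  →  s(k(s(k(c, s(a))), c))   [R1 at 1]
2. s(k(s(k(c, s(a))), c))  →  s(k(s(a), c))   [R1 at 1.1.1]
3. s(k(s(a), c))  →  s(a)   [R6 at 1]

yes — NF(t₁) = s(a), NF(t₂) = s(a)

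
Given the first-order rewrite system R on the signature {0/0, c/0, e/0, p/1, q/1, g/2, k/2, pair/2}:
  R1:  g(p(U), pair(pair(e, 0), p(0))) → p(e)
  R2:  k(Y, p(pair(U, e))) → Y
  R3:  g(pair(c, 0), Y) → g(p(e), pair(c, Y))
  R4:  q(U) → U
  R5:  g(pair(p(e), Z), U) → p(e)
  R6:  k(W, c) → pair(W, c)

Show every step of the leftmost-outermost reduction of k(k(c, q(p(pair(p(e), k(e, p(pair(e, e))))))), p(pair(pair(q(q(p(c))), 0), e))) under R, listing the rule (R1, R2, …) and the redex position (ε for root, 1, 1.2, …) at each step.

c

1. k(k(c, q(p(pair(p(e), k(e, p(pair(e, e))))))), p(pair(pair(q(q(p(c))), 0), e)))  →  k(c, q(p(pair(p(e), k(e, p(pair(e, e)))))))   [R2 at ε]
2. k(c, q(p(pair(p(e), k(e, p(pair(e, e)))))))  →  k(c, p(pair(p(e), k(e, p(pair(e, e))))))   [R4 at 2]
3. k(c, p(pair(p(e), k(e, p(pair(e, e))))))  →  k(c, p(pair(p(e), e)))   [R2 at 2.1.2]
4. k(c, p(pair(p(e), e)))  →  c   [R2 at ε]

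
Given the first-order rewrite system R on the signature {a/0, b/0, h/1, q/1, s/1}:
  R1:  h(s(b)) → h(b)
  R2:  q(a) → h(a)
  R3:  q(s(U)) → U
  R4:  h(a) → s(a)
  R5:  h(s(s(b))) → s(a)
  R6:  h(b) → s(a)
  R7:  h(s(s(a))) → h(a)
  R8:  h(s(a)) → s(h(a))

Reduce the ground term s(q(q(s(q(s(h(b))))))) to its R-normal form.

1. s(q(q(s(q(s(h(b)))))))  →  s(q(q(s(h(b)))))   [R3 at 1.1]
2. s(q(q(s(h(b)))))  →  s(q(h(b)))   [R3 at 1.1]
3. s(q(h(b)))  →  s(q(s(a)))   [R6 at 1.1]
4. s(q(s(a)))  →  s(a)   [R3 at 1]

s(a)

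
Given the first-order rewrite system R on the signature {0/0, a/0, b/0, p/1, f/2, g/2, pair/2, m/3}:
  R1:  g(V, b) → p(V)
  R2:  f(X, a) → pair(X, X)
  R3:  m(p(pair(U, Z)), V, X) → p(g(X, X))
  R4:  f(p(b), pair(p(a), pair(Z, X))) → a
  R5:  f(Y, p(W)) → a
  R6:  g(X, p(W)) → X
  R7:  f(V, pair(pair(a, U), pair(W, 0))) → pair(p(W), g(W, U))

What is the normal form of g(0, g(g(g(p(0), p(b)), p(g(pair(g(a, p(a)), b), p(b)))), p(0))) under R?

1. g(0, g(g(g(p(0), p(b)), p(g(pair(g(a, p(a)), b), p(b)))), p(0)))  →  g(0, g(g(p(0), p(b)), p(g(pair(g(a, p(a)), b), p(b)))))   [R6 at 2]
2. g(0, g(g(p(0), p(b)), p(g(pair(g(a, p(a)), b), p(b)))))  →  g(0, g(p(0), p(b)))   [R6 at 2]
3. g(0, g(p(0), p(b)))  →  g(0, p(0))   [R6 at 2]
4. g(0, p(0))  →  0   [R6 at ε]

0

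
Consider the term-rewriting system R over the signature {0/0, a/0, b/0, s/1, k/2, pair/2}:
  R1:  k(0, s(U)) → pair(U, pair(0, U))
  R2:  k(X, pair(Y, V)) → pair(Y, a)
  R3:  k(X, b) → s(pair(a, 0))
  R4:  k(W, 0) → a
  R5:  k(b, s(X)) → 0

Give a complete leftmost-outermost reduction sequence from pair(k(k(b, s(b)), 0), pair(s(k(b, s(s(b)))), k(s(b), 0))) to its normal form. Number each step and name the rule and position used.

pair(a, pair(s(0), a))

1. pair(k(k(b, s(b)), 0), pair(s(k(b, s(s(b)))), k(s(b), 0)))  →  pair(a, pair(s(k(b, s(s(b)))), k(s(b), 0)))   [R4 at 1]
2. pair(a, pair(s(k(b, s(s(b)))), k(s(b), 0)))  →  pair(a, pair(s(0), k(s(b), 0)))   [R5 at 2.1.1]
3. pair(a, pair(s(0), k(s(b), 0)))  →  pair(a, pair(s(0), a))   [R4 at 2.2]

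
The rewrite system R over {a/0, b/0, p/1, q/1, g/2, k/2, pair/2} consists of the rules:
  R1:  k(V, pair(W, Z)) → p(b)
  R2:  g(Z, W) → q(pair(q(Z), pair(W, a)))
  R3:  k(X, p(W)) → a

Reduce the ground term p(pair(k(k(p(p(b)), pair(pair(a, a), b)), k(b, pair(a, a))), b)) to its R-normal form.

p(pair(a, b))

1. p(pair(k(k(p(p(b)), pair(pair(a, a), b)), k(b, pair(a, a))), b))  →  p(pair(k(p(b), k(b, pair(a, a))), b))   [R1 at 1.1.1]
2. p(pair(k(p(b), k(b, pair(a, a))), b))  →  p(pair(k(p(b), p(b)), b))   [R1 at 1.1.2]
3. p(pair(k(p(b), p(b)), b))  →  p(pair(a, b))   [R3 at 1.1]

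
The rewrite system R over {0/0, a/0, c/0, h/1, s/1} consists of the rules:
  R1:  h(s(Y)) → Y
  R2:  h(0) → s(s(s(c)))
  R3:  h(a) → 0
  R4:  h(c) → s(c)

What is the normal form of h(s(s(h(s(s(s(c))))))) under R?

s(s(s(c)))

1. h(s(s(h(s(s(s(c)))))))  →  s(h(s(s(s(c)))))   [R1 at ε]
2. s(h(s(s(s(c)))))  →  s(s(s(c)))   [R1 at 1]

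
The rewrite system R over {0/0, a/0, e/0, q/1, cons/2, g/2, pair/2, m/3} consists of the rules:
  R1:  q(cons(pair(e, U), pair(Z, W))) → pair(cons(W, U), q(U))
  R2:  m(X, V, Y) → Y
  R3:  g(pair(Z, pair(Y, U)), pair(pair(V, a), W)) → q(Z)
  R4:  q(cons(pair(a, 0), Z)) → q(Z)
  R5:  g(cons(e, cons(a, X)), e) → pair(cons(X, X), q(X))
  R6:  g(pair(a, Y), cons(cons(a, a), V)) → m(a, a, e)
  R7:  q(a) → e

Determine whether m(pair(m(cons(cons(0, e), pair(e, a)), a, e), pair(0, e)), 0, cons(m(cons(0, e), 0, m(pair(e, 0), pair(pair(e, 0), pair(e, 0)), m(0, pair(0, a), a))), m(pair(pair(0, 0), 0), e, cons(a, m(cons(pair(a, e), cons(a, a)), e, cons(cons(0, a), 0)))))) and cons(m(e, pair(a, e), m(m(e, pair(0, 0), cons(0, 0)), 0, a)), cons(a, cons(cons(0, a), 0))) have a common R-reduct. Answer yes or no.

yes — NF(t₁) = cons(a, cons(a, cons(cons(0, a), 0))), NF(t₂) = cons(a, cons(a, cons(cons(0, a), 0)))

Reduce t₁ = m(pair(m(cons(cons(0, e), pair(e, a)), a, e), pair(0, e)), 0, cons(m(cons(0, e), 0, m(pair(e, 0), pair(pair(e, 0), pair(e, 0)), m(0, pair(0, a), a))), m(pair(pair(0, 0), 0), e, cons(a, m(cons(pair(a, e), cons(a, a)), e, cons(cons(0, a), 0)))))):
1. m(pair(m(cons(cons(0, e), pair(e, a)), a, e), pair(0, e)), 0, cons(m(cons(0, e), 0, m(pair(e, 0), pair(pair(e, 0), pair(e, 0)), m(0, pair(0, a), a))), m(pair(pair(0, 0), 0), e, cons(a, m(cons(pair(a, e), cons(a, a)), e, cons(cons(0, a), 0))))))  →  cons(m(cons(0, e), 0, m(pair(e, 0), pair(pair(e, 0), pair(e, 0)), m(0, pair(0, a), a))), m(pair(pair(0, 0), 0), e, cons(a, m(cons(pair(a, e), cons(a, a)), e, cons(cons(0, a), 0)))))   [R2 at ε]
2. cons(m(cons(0, e), 0, m(pair(e, 0), pair(pair(e, 0), pair(e, 0)), m(0, pair(0, a), a))), m(pair(pair(0, 0), 0), e, cons(a, m(cons(pair(a, e), cons(a, a)), e, cons(cons(0, a), 0)))))  →  cons(m(pair(e, 0), pair(pair(e, 0), pair(e, 0)), m(0, pair(0, a), a)), m(pair(pair(0, 0), 0), e, cons(a, m(cons(pair(a, e), cons(a, a)), e, cons(cons(0, a), 0)))))   [R2 at 1]
3. cons(m(pair(e, 0), pair(pair(e, 0), pair(e, 0)), m(0, pair(0, a), a)), m(pair(pair(0, 0), 0), e, cons(a, m(cons(pair(a, e), cons(a, a)), e, cons(cons(0, a), 0)))))  →  cons(m(0, pair(0, a), a), m(pair(pair(0, 0), 0), e, cons(a, m(cons(pair(a, e), cons(a, a)), e, cons(cons(0, a), 0)))))   [R2 at 1]
4. cons(m(0, pair(0, a), a), m(pair(pair(0, 0), 0), e, cons(a, m(cons(pair(a, e), cons(a, a)), e, cons(cons(0, a), 0)))))  →  cons(a, m(pair(pair(0, 0), 0), e, cons(a, m(cons(pair(a, e), cons(a, a)), e, cons(cons(0, a), 0)))))   [R2 at 1]
5. cons(a, m(pair(pair(0, 0), 0), e, cons(a, m(cons(pair(a, e), cons(a, a)), e, cons(cons(0, a), 0)))))  →  cons(a, cons(a, m(cons(pair(a, e), cons(a, a)), e, cons(cons(0, a), 0))))   [R2 at 2]
6. cons(a, cons(a, m(cons(pair(a, e), cons(a, a)), e, cons(cons(0, a), 0))))  →  cons(a, cons(a, cons(cons(0, a), 0)))   [R2 at 2.2]

Reduce t₂ = cons(m(e, pair(a, e), m(m(e, pair(0, 0), cons(0, 0)), 0, a)), cons(a, cons(cons(0, a), 0))):
1. cons(m(e, pair(a, e), m(m(e, pair(0, 0), cons(0, 0)), 0, a)), cons(a, cons(cons(0, a), 0)))  →  cons(m(m(e, pair(0, 0), cons(0, 0)), 0, a), cons(a, cons(cons(0, a), 0)))   [R2 at 1]
2. cons(m(m(e, pair(0, 0), cons(0, 0)), 0, a), cons(a, cons(cons(0, a), 0)))  →  cons(a, cons(a, cons(cons(0, a), 0)))   [R2 at 1]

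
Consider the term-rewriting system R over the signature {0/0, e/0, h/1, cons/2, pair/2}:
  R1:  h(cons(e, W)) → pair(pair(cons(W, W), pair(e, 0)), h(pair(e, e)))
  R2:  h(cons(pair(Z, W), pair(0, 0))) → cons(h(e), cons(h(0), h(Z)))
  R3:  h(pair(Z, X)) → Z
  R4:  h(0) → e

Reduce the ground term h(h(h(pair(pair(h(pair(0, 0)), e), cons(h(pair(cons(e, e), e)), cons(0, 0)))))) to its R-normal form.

e

1. h(h(h(pair(pair(h(pair(0, 0)), e), cons(h(pair(cons(e, e), e)), cons(0, 0))))))  →  h(h(pair(h(pair(0, 0)), e)))   [R3 at 1.1]
2. h(h(pair(h(pair(0, 0)), e)))  →  h(h(pair(0, 0)))   [R3 at 1]
3. h(h(pair(0, 0)))  →  h(0)   [R3 at 1]
4. h(0)  →  e   [R4 at ε]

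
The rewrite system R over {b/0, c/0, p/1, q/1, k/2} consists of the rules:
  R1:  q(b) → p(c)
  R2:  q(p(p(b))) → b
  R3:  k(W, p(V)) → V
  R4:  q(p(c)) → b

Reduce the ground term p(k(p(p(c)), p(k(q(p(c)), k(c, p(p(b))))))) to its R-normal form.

1. p(k(p(p(c)), p(k(q(p(c)), k(c, p(p(b)))))))  →  p(k(q(p(c)), k(c, p(p(b)))))   [R3 at 1]
2. p(k(q(p(c)), k(c, p(p(b)))))  →  p(k(b, k(c, p(p(b)))))   [R4 at 1.1]
3. p(k(b, k(c, p(p(b)))))  →  p(k(b, p(b)))   [R3 at 1.2]
4. p(k(b, p(b)))  →  p(b)   [R3 at 1]

p(b)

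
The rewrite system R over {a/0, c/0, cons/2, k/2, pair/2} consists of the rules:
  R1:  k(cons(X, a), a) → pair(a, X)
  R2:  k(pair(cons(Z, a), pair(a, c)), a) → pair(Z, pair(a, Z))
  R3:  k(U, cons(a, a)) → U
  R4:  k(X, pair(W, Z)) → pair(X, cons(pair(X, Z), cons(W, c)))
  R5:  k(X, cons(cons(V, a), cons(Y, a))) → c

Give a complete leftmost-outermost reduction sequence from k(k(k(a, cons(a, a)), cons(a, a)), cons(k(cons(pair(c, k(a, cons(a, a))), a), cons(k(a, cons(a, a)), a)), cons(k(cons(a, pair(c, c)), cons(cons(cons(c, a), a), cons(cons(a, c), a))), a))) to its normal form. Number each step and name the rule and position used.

c

1. k(k(k(a, cons(a, a)), cons(a, a)), cons(k(cons(pair(c, k(a, cons(a, a))), a), cons(k(a, cons(a, a)), a)), cons(k(cons(a, pair(c, c)), cons(cons(cons(c, a), a), cons(cons(a, c), a))), a)))  →  k(k(a, cons(a, a)), cons(k(cons(pair(c, k(a, cons(a, a))), a), cons(k(a, cons(a, a)), a)), cons(k(cons(a, pair(c, c)), cons(cons(cons(c, a), a), cons(cons(a, c), a))), a)))   [R3 at 1]
2. k(k(a, cons(a, a)), cons(k(cons(pair(c, k(a, cons(a, a))), a), cons(k(a, cons(a, a)), a)), cons(k(cons(a, pair(c, c)), cons(cons(cons(c, a), a), cons(cons(a, c), a))), a)))  →  k(a, cons(k(cons(pair(c, k(a, cons(a, a))), a), cons(k(a, cons(a, a)), a)), cons(k(cons(a, pair(c, c)), cons(cons(cons(c, a), a), cons(cons(a, c), a))), a)))   [R3 at 1]
3. k(a, cons(k(cons(pair(c, k(a, cons(a, a))), a), cons(k(a, cons(a, a)), a)), cons(k(cons(a, pair(c, c)), cons(cons(cons(c, a), a), cons(cons(a, c), a))), a)))  →  k(a, cons(k(cons(pair(c, a), a), cons(k(a, cons(a, a)), a)), cons(k(cons(a, pair(c, c)), cons(cons(cons(c, a), a), cons(cons(a, c), a))), a)))   [R3 at 2.1.1.1.2]
4. k(a, cons(k(cons(pair(c, a), a), cons(k(a, cons(a, a)), a)), cons(k(cons(a, pair(c, c)), cons(cons(cons(c, a), a), cons(cons(a, c), a))), a)))  →  k(a, cons(k(cons(pair(c, a), a), cons(a, a)), cons(k(cons(a, pair(c, c)), cons(cons(cons(c, a), a), cons(cons(a, c), a))), a)))   [R3 at 2.1.2.1]
5. k(a, cons(k(cons(pair(c, a), a), cons(a, a)), cons(k(cons(a, pair(c, c)), cons(cons(cons(c, a), a), cons(cons(a, c), a))), a)))  →  k(a, cons(cons(pair(c, a), a), cons(k(cons(a, pair(c, c)), cons(cons(cons(c, a), a), cons(cons(a, c), a))), a)))   [R3 at 2.1]
6. k(a, cons(cons(pair(c, a), a), cons(k(cons(a, pair(c, c)), cons(cons(cons(c, a), a), cons(cons(a, c), a))), a)))  →  c   [R5 at ε]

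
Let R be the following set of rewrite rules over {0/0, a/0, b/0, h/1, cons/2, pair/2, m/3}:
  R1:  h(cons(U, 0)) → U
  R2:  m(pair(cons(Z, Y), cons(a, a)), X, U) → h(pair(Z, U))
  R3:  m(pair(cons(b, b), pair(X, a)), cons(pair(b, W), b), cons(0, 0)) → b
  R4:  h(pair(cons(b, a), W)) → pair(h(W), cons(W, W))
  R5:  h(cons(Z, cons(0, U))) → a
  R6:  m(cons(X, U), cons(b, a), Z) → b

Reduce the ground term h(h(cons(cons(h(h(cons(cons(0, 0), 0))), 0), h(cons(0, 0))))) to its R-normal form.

0

1. h(h(cons(cons(h(h(cons(cons(0, 0), 0))), 0), h(cons(0, 0)))))  →  h(h(cons(cons(h(cons(0, 0)), 0), h(cons(0, 0)))))   [R1 at 1.1.1.1.1]
2. h(h(cons(cons(h(cons(0, 0)), 0), h(cons(0, 0)))))  →  h(h(cons(cons(0, 0), h(cons(0, 0)))))   [R1 at 1.1.1.1]
3. h(h(cons(cons(0, 0), h(cons(0, 0)))))  →  h(h(cons(cons(0, 0), 0)))   [R1 at 1.1.2]
4. h(h(cons(cons(0, 0), 0)))  →  h(cons(0, 0))   [R1 at 1]
5. h(cons(0, 0))  →  0   [R1 at ε]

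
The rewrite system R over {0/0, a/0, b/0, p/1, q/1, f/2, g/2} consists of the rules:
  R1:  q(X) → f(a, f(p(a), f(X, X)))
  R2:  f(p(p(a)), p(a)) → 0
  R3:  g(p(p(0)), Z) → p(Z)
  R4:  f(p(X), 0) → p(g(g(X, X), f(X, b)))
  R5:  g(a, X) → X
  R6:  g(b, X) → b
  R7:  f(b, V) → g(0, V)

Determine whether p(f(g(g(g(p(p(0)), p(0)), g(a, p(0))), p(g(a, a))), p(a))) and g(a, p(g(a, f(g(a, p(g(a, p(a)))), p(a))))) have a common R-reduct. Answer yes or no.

yes — NF(t₁) = p(0), NF(t₂) = p(0)

Reduce t₁ = p(f(g(g(g(p(p(0)), p(0)), g(a, p(0))), p(g(a, a))), p(a))):
1. p(f(g(g(g(p(p(0)), p(0)), g(a, p(0))), p(g(a, a))), p(a)))  →  p(f(g(g(p(p(0)), g(a, p(0))), p(g(a, a))), p(a)))   [R3 at 1.1.1.1]
2. p(f(g(g(p(p(0)), g(a, p(0))), p(g(a, a))), p(a)))  →  p(f(g(p(g(a, p(0))), p(g(a, a))), p(a)))   [R3 at 1.1.1]
3. p(f(g(p(g(a, p(0))), p(g(a, a))), p(a)))  →  p(f(g(p(p(0)), p(g(a, a))), p(a)))   [R5 at 1.1.1.1]
4. p(f(g(p(p(0)), p(g(a, a))), p(a)))  →  p(f(p(p(g(a, a))), p(a)))   [R3 at 1.1]
5. p(f(p(p(g(a, a))), p(a)))  →  p(f(p(p(a)), p(a)))   [R5 at 1.1.1.1]
6. p(f(p(p(a)), p(a)))  →  p(0)   [R2 at 1]

Reduce t₂ = g(a, p(g(a, f(g(a, p(g(a, p(a)))), p(a))))):
1. g(a, p(g(a, f(g(a, p(g(a, p(a)))), p(a)))))  →  p(g(a, f(g(a, p(g(a, p(a)))), p(a))))   [R5 at ε]
2. p(g(a, f(g(a, p(g(a, p(a)))), p(a))))  →  p(f(g(a, p(g(a, p(a)))), p(a)))   [R5 at 1]
3. p(f(g(a, p(g(a, p(a)))), p(a)))  →  p(f(p(g(a, p(a))), p(a)))   [R5 at 1.1]
4. p(f(p(g(a, p(a))), p(a)))  →  p(f(p(p(a)), p(a)))   [R5 at 1.1.1]
5. p(f(p(p(a)), p(a)))  →  p(0)   [R2 at 1]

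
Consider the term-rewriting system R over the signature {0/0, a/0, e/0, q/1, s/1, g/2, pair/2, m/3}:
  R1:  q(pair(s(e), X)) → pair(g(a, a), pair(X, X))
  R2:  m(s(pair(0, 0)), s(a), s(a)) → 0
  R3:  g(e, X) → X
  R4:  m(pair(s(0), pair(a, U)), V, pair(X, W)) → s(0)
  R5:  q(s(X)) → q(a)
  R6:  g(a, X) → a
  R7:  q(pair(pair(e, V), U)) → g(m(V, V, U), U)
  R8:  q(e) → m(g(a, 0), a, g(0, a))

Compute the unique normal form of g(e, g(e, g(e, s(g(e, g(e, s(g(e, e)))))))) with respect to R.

s(s(e))

1. g(e, g(e, g(e, s(g(e, g(e, s(g(e, e))))))))  →  g(e, g(e, s(g(e, g(e, s(g(e, e)))))))   [R3 at ε]
2. g(e, g(e, s(g(e, g(e, s(g(e, e)))))))  →  g(e, s(g(e, g(e, s(g(e, e))))))   [R3 at ε]
3. g(e, s(g(e, g(e, s(g(e, e))))))  →  s(g(e, g(e, s(g(e, e)))))   [R3 at ε]
4. s(g(e, g(e, s(g(e, e)))))  →  s(g(e, s(g(e, e))))   [R3 at 1]
5. s(g(e, s(g(e, e))))  →  s(s(g(e, e)))   [R3 at 1]
6. s(s(g(e, e)))  →  s(s(e))   [R3 at 1.1]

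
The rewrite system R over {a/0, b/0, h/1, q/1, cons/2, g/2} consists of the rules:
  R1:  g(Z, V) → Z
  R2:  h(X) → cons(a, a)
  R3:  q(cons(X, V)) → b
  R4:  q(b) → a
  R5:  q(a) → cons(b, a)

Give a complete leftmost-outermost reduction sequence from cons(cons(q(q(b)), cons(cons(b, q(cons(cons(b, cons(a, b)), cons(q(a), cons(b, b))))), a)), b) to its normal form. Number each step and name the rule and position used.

1. cons(cons(q(q(b)), cons(cons(b, q(cons(cons(b, cons(a, b)), cons(q(a), cons(b, b))))), a)), b)  →  cons(cons(q(a), cons(cons(b, q(cons(cons(b, cons(a, b)), cons(q(a), cons(b, b))))), a)), b)   [R4 at 1.1.1]
2. cons(cons(q(a), cons(cons(b, q(cons(cons(b, cons(a, b)), cons(q(a), cons(b, b))))), a)), b)  →  cons(cons(cons(b, a), cons(cons(b, q(cons(cons(b, cons(a, b)), cons(q(a), cons(b, b))))), a)), b)   [R5 at 1.1]
3. cons(cons(cons(b, a), cons(cons(b, q(cons(cons(b, cons(a, b)), cons(q(a), cons(b, b))))), a)), b)  →  cons(cons(cons(b, a), cons(cons(b, b), a)), b)   [R3 at 1.2.1.2]

cons(cons(cons(b, a), cons(cons(b, b), a)), b)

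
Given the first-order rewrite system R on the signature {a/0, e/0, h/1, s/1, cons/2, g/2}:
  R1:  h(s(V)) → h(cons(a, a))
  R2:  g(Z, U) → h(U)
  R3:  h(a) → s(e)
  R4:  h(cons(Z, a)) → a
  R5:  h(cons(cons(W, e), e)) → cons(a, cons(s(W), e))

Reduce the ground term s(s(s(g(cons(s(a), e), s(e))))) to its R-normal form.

1. s(s(s(g(cons(s(a), e), s(e)))))  →  s(s(s(h(s(e)))))   [R2 at 1.1.1]
2. s(s(s(h(s(e)))))  →  s(s(s(h(cons(a, a)))))   [R1 at 1.1.1]
3. s(s(s(h(cons(a, a)))))  →  s(s(s(a)))   [R4 at 1.1.1]

s(s(s(a)))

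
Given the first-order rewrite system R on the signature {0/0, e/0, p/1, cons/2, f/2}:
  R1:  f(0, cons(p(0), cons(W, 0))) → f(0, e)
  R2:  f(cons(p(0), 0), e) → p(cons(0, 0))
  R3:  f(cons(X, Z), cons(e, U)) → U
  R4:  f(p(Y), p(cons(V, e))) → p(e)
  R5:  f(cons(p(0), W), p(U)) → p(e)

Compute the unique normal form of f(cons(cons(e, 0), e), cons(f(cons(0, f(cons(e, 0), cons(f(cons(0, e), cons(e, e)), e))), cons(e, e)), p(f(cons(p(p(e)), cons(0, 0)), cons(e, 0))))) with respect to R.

1. f(cons(cons(e, 0), e), cons(f(cons(0, f(cons(e, 0), cons(f(cons(0, e), cons(e, e)), e))), cons(e, e)), p(f(cons(p(p(e)), cons(0, 0)), cons(e, 0)))))  →  f(cons(cons(e, 0), e), cons(e, p(f(cons(p(p(e)), cons(0, 0)), cons(e, 0)))))   [R3 at 2.1]
2. f(cons(cons(e, 0), e), cons(e, p(f(cons(p(p(e)), cons(0, 0)), cons(e, 0)))))  →  p(f(cons(p(p(e)), cons(0, 0)), cons(e, 0)))   [R3 at ε]
3. p(f(cons(p(p(e)), cons(0, 0)), cons(e, 0)))  →  p(0)   [R3 at 1]

p(0)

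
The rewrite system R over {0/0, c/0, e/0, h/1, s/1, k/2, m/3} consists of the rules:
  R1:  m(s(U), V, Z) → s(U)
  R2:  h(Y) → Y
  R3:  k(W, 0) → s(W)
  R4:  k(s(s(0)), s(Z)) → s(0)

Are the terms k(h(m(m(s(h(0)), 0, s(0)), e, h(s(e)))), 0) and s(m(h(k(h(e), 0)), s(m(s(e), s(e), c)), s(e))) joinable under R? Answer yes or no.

no — NF(t₁) = s(s(0)), NF(t₂) = s(s(e))

Reduce t₁ = k(h(m(m(s(h(0)), 0, s(0)), e, h(s(e)))), 0):
1. k(h(m(m(s(h(0)), 0, s(0)), e, h(s(e)))), 0)  →  s(h(m(m(s(h(0)), 0, s(0)), e, h(s(e)))))   [R3 at ε]
2. s(h(m(m(s(h(0)), 0, s(0)), e, h(s(e)))))  →  s(m(m(s(h(0)), 0, s(0)), e, h(s(e))))   [R2 at 1]
3. s(m(m(s(h(0)), 0, s(0)), e, h(s(e))))  →  s(m(s(h(0)), e, h(s(e))))   [R1 at 1.1]
4. s(m(s(h(0)), e, h(s(e))))  →  s(s(h(0)))   [R1 at 1]
5. s(s(h(0)))  →  s(s(0))   [R2 at 1.1]

Reduce t₂ = s(m(h(k(h(e), 0)), s(m(s(e), s(e), c)), s(e))):
1. s(m(h(k(h(e), 0)), s(m(s(e), s(e), c)), s(e)))  →  s(m(k(h(e), 0), s(m(s(e), s(e), c)), s(e)))   [R2 at 1.1]
2. s(m(k(h(e), 0), s(m(s(e), s(e), c)), s(e)))  →  s(m(s(h(e)), s(m(s(e), s(e), c)), s(e)))   [R3 at 1.1]
3. s(m(s(h(e)), s(m(s(e), s(e), c)), s(e)))  →  s(s(h(e)))   [R1 at 1]
4. s(s(h(e)))  →  s(s(e))   [R2 at 1.1]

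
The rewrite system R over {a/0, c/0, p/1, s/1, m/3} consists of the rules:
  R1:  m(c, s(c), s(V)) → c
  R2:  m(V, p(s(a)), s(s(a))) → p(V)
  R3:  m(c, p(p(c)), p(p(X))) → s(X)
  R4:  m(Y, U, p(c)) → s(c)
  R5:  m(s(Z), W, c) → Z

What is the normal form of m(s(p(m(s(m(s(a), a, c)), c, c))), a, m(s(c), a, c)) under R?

p(a)

1. m(s(p(m(s(m(s(a), a, c)), c, c))), a, m(s(c), a, c))  →  m(s(p(m(s(a), a, c))), a, m(s(c), a, c))   [R5 at 1.1.1]
2. m(s(p(m(s(a), a, c))), a, m(s(c), a, c))  →  m(s(p(a)), a, m(s(c), a, c))   [R5 at 1.1.1]
3. m(s(p(a)), a, m(s(c), a, c))  →  m(s(p(a)), a, c)   [R5 at 3]
4. m(s(p(a)), a, c)  →  p(a)   [R5 at ε]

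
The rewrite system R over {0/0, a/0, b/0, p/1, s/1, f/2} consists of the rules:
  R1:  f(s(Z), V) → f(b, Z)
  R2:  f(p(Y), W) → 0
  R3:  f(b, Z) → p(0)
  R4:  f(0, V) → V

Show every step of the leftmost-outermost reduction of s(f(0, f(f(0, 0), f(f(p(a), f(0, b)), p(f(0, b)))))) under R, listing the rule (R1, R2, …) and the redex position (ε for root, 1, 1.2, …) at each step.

s(p(b))

1. s(f(0, f(f(0, 0), f(f(p(a), f(0, b)), p(f(0, b))))))  →  s(f(f(0, 0), f(f(p(a), f(0, b)), p(f(0, b)))))   [R4 at 1]
2. s(f(f(0, 0), f(f(p(a), f(0, b)), p(f(0, b)))))  →  s(f(0, f(f(p(a), f(0, b)), p(f(0, b)))))   [R4 at 1.1]
3. s(f(0, f(f(p(a), f(0, b)), p(f(0, b)))))  →  s(f(f(p(a), f(0, b)), p(f(0, b))))   [R4 at 1]
4. s(f(f(p(a), f(0, b)), p(f(0, b))))  →  s(f(0, p(f(0, b))))   [R2 at 1.1]
5. s(f(0, p(f(0, b))))  →  s(p(f(0, b)))   [R4 at 1]
6. s(p(f(0, b)))  →  s(p(b))   [R4 at 1.1]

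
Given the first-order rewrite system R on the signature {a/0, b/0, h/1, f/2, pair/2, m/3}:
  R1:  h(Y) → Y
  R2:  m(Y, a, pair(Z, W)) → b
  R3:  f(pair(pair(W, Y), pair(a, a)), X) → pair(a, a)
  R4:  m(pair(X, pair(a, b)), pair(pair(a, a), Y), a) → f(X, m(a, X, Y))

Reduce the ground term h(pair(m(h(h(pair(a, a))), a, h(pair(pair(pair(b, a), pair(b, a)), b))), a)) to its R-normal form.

1. h(pair(m(h(h(pair(a, a))), a, h(pair(pair(pair(b, a), pair(b, a)), b))), a))  →  pair(m(h(h(pair(a, a))), a, h(pair(pair(pair(b, a), pair(b, a)), b))), a)   [R1 at ε]
2. pair(m(h(h(pair(a, a))), a, h(pair(pair(pair(b, a), pair(b, a)), b))), a)  →  pair(m(h(pair(a, a)), a, h(pair(pair(pair(b, a), pair(b, a)), b))), a)   [R1 at 1.1]
3. pair(m(h(pair(a, a)), a, h(pair(pair(pair(b, a), pair(b, a)), b))), a)  →  pair(m(pair(a, a), a, h(pair(pair(pair(b, a), pair(b, a)), b))), a)   [R1 at 1.1]
4. pair(m(pair(a, a), a, h(pair(pair(pair(b, a), pair(b, a)), b))), a)  →  pair(m(pair(a, a), a, pair(pair(pair(b, a), pair(b, a)), b)), a)   [R1 at 1.3]
5. pair(m(pair(a, a), a, pair(pair(pair(b, a), pair(b, a)), b)), a)  →  pair(b, a)   [R2 at 1]

pair(b, a)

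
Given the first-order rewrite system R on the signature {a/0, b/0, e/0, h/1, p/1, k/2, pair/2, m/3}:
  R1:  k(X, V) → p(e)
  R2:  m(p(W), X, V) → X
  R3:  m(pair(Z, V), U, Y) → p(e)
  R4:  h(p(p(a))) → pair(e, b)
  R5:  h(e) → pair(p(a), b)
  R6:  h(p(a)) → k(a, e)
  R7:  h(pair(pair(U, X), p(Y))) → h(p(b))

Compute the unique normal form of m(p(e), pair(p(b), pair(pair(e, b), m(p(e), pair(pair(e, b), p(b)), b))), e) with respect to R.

pair(p(b), pair(pair(e, b), pair(pair(e, b), p(b))))

1. m(p(e), pair(p(b), pair(pair(e, b), m(p(e), pair(pair(e, b), p(b)), b))), e)  →  pair(p(b), pair(pair(e, b), m(p(e), pair(pair(e, b), p(b)), b)))   [R2 at ε]
2. pair(p(b), pair(pair(e, b), m(p(e), pair(pair(e, b), p(b)), b)))  →  pair(p(b), pair(pair(e, b), pair(pair(e, b), p(b))))   [R2 at 2.2]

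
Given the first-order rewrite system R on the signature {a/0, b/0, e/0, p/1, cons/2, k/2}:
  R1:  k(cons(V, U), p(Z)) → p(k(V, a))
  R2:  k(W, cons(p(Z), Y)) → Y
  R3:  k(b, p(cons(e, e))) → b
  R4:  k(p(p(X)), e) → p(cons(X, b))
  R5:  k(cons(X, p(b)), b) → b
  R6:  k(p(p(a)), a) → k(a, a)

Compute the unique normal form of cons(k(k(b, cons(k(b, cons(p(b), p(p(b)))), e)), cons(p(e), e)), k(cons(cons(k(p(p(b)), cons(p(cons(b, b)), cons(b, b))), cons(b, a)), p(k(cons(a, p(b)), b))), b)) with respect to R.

cons(e, b)

1. cons(k(k(b, cons(k(b, cons(p(b), p(p(b)))), e)), cons(p(e), e)), k(cons(cons(k(p(p(b)), cons(p(cons(b, b)), cons(b, b))), cons(b, a)), p(k(cons(a, p(b)), b))), b))  →  cons(e, k(cons(cons(k(p(p(b)), cons(p(cons(b, b)), cons(b, b))), cons(b, a)), p(k(cons(a, p(b)), b))), b))   [R2 at 1]
2. cons(e, k(cons(cons(k(p(p(b)), cons(p(cons(b, b)), cons(b, b))), cons(b, a)), p(k(cons(a, p(b)), b))), b))  →  cons(e, k(cons(cons(cons(b, b), cons(b, a)), p(k(cons(a, p(b)), b))), b))   [R2 at 2.1.1.1]
3. cons(e, k(cons(cons(cons(b, b), cons(b, a)), p(k(cons(a, p(b)), b))), b))  →  cons(e, k(cons(cons(cons(b, b), cons(b, a)), p(b)), b))   [R5 at 2.1.2.1]
4. cons(e, k(cons(cons(cons(b, b), cons(b, a)), p(b)), b))  →  cons(e, b)   [R5 at 2]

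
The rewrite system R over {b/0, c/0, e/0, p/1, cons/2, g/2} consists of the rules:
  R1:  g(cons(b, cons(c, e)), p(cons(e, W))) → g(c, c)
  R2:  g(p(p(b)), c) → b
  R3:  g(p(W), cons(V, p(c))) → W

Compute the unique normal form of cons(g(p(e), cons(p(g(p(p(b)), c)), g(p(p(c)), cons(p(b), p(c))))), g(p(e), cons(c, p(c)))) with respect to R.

cons(e, e)

1. cons(g(p(e), cons(p(g(p(p(b)), c)), g(p(p(c)), cons(p(b), p(c))))), g(p(e), cons(c, p(c))))  →  cons(g(p(e), cons(p(b), g(p(p(c)), cons(p(b), p(c))))), g(p(e), cons(c, p(c))))   [R2 at 1.2.1.1]
2. cons(g(p(e), cons(p(b), g(p(p(c)), cons(p(b), p(c))))), g(p(e), cons(c, p(c))))  →  cons(g(p(e), cons(p(b), p(c))), g(p(e), cons(c, p(c))))   [R3 at 1.2.2]
3. cons(g(p(e), cons(p(b), p(c))), g(p(e), cons(c, p(c))))  →  cons(e, g(p(e), cons(c, p(c))))   [R3 at 1]
4. cons(e, g(p(e), cons(c, p(c))))  →  cons(e, e)   [R3 at 2]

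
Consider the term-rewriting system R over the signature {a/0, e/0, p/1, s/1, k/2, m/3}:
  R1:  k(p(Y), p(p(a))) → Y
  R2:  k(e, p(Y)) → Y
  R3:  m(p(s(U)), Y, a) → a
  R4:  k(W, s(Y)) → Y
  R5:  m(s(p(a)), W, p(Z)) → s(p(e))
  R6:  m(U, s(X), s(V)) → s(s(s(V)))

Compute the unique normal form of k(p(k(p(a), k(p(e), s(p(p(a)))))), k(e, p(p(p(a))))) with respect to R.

a

1. k(p(k(p(a), k(p(e), s(p(p(a)))))), k(e, p(p(p(a)))))  →  k(p(k(p(a), p(p(a)))), k(e, p(p(p(a)))))   [R4 at 1.1.2]
2. k(p(k(p(a), p(p(a)))), k(e, p(p(p(a)))))  →  k(p(a), k(e, p(p(p(a)))))   [R1 at 1.1]
3. k(p(a), k(e, p(p(p(a)))))  →  k(p(a), p(p(a)))   [R2 at 2]
4. k(p(a), p(p(a)))  →  a   [R1 at ε]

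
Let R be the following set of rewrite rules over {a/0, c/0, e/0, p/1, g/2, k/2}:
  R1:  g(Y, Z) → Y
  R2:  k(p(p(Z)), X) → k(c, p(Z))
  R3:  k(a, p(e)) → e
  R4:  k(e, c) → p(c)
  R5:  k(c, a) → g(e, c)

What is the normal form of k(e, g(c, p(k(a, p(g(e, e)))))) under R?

p(c)

1. k(e, g(c, p(k(a, p(g(e, e))))))  →  k(e, c)   [R1 at 2]
2. k(e, c)  →  p(c)   [R4 at ε]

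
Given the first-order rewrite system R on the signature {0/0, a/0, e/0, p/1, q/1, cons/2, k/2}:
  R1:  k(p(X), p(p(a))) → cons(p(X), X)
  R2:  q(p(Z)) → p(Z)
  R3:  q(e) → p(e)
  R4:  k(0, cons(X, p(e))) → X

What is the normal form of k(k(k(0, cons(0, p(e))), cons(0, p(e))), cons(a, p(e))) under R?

1. k(k(k(0, cons(0, p(e))), cons(0, p(e))), cons(a, p(e)))  →  k(k(0, cons(0, p(e))), cons(a, p(e)))   [R4 at 1.1]
2. k(k(0, cons(0, p(e))), cons(a, p(e)))  →  k(0, cons(a, p(e)))   [R4 at 1]
3. k(0, cons(a, p(e)))  →  a   [R4 at ε]

a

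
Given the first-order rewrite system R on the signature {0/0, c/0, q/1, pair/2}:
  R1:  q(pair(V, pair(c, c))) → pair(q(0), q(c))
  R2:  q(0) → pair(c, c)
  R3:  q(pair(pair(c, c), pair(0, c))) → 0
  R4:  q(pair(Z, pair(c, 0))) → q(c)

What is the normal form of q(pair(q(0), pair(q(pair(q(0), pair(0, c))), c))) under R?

1. q(pair(q(0), pair(q(pair(q(0), pair(0, c))), c)))  →  q(pair(pair(c, c), pair(q(pair(q(0), pair(0, c))), c)))   [R2 at 1.1]
2. q(pair(pair(c, c), pair(q(pair(q(0), pair(0, c))), c)))  →  q(pair(pair(c, c), pair(q(pair(pair(c, c), pair(0, c))), c)))   [R2 at 1.2.1.1.1]
3. q(pair(pair(c, c), pair(q(pair(pair(c, c), pair(0, c))), c)))  →  q(pair(pair(c, c), pair(0, c)))   [R3 at 1.2.1]
4. q(pair(pair(c, c), pair(0, c)))  →  0   [R3 at ε]

0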